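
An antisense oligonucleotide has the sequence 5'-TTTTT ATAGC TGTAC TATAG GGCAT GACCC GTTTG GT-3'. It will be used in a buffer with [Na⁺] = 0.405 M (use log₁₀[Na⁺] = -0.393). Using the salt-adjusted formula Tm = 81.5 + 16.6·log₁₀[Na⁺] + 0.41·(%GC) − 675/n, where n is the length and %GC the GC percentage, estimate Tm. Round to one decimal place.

Length n = 37. Base counts: C=6, T=15, A=7, G=9
G+C = 15, so %GC = 15/37 × 100 = 40.541%
Salt term: 16.6 × (-0.393) = -6.524
GC term: 0.41 × 40.541 = 16.622; length term: −675/37 = −18.243
Tm = 81.5 + (-6.524) + 16.622 − 18.243 = 73.355 → 73.4°C

73.4°C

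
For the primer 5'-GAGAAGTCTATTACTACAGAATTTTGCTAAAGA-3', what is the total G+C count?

10

Counting bases: G=6, T=10, C=4, A=13
G+C = 6 + 4 = 10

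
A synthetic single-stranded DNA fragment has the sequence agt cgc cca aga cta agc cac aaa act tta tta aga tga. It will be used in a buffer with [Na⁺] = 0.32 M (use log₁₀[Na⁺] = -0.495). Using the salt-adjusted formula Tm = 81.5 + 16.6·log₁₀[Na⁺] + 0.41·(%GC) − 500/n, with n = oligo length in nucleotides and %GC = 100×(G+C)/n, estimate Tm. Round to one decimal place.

76.2°C

Length n = 39. Base counts: A=16, G=6, T=8, C=9
G+C = 15, so %GC = 15/39 × 100 = 38.462%
Salt term: 16.6 × (-0.495) = -8.217
GC term: 0.41 × 38.462 = 15.769; length term: −500/39 = −12.821
Tm = 81.5 + (-8.217) + 15.769 − 12.821 = 76.231 → 76.2°C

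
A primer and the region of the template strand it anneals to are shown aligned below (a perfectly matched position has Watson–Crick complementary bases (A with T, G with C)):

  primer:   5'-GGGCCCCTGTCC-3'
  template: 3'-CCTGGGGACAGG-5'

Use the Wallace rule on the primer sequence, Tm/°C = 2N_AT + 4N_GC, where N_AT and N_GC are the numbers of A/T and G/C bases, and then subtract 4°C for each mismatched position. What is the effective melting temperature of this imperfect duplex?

Primer base counts: A=0, T=2, G=4, C=6 → A+T=2, G+C=10
Perfect-match Tm = 2(2) + 4(10) = 4 + 40 = 44°C
Mismatches (positions where the bases are not complementary): 1 (at position 3)
Effective Tm = 44 − 1×4 = 44 − 4 = 40°C

40°C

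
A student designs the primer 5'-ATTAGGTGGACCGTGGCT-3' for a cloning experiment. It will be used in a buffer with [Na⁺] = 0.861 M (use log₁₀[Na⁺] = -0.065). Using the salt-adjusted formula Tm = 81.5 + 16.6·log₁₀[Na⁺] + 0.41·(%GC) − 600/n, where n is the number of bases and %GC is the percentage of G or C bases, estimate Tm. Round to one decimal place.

69.9°C

Length n = 18. Counting bases: G=7, C=3, T=5, A=3
G+C = 10, so %GC = 10/18 × 100 = 55.556%
Salt term: 16.6 × (-0.065) = -1.079
GC term: 0.41 × 55.556 = 22.778; length term: −600/18 = −33.333
Tm = 81.5 + (-1.079) + 22.778 − 33.333 = 69.866 → 69.9°C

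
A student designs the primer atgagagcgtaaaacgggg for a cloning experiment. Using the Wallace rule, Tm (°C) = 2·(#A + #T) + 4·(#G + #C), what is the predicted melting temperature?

58°C

Counting bases: A=7, G=8, C=2, T=2
A+T = 9, G+C = 10
Tm = 4·10 + 2·9 = 40 + 18 = 58°C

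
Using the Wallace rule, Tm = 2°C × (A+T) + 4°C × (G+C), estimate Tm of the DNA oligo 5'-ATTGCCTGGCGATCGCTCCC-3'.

66°C

Counting bases: A=2, T=5, G=5, C=8
AT pairs contribute 7, GC pairs contribute 13.
Tm = 4·13 + 2·7 = 52 + 14 = 66°C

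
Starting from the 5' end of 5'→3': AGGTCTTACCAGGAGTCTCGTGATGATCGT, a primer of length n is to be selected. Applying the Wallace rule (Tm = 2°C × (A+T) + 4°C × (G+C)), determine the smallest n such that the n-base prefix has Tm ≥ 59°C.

n = 20

First 19 bases: AGGTCTTACCAGGAGTCTC → Tm = 58°C (< 59°C)
First 20 bases: AGGTCTTACCAGGAGTCTCG → Tm = 62°C (≥ 59°C)
Each additional base adds 2°C (A/T) or 4°C (G/C), so Tm is non-decreasing in n; n = 20 is the first length to reach 59°C.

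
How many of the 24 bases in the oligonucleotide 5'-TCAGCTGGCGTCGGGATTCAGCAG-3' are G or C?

Base counts: A=4, C=6, G=9, T=5
G+C = 9 + 6 = 15

15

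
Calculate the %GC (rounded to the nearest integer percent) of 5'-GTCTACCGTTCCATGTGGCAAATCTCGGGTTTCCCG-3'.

G=9, A=5, T=11, C=11
G+C = 9 + 11 = 20 out of 36 bases
%GC = 20/36 × 100 = 55.56% ≈ 56%

56%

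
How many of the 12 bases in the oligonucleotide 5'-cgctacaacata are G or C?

Counting bases: G=1, C=4, T=2, A=5
G+C = 1 + 4 = 5

5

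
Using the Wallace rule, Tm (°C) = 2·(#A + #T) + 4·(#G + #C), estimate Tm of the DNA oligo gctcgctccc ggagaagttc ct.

Counting bases: G=6, T=5, C=8, A=3
AT pairs contribute 8, GC pairs contribute 14.
Tm = 2(8) + 4(14) = 16 + 56 = 72°C

72°C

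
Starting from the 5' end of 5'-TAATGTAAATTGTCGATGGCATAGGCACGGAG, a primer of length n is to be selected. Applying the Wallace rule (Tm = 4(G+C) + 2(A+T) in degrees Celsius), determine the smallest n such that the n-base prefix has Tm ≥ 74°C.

n = 27

First 26 bases: TAATGTAAATTGTCGATGGCATAGGC → Tm = 72°C (< 74°C)
First 27 bases: TAATGTAAATTGTCGATGGCATAGGCA → Tm = 74°C (≥ 74°C)
Each additional base adds 2°C (A/T) or 4°C (G/C), so Tm is non-decreasing in n; n = 27 is the first length to reach 74°C.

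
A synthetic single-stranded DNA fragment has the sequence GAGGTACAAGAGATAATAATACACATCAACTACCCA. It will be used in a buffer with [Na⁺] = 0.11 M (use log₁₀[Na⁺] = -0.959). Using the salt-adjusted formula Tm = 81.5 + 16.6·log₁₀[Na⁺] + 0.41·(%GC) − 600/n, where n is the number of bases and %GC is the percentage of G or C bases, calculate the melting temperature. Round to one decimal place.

Length n = 36. Scanning the sequence gives A=17, C=8, T=6, G=5.
G+C = 13, so %GC = 13/36 × 100 = 36.111%
Salt term: 16.6 × (-0.959) = -15.919
GC term: 0.41 × 36.111 = 14.806; length term: −600/36 = −16.667
Tm = 81.5 + (-15.919) + 14.806 − 16.667 = 63.72 → 63.7°C

63.7°C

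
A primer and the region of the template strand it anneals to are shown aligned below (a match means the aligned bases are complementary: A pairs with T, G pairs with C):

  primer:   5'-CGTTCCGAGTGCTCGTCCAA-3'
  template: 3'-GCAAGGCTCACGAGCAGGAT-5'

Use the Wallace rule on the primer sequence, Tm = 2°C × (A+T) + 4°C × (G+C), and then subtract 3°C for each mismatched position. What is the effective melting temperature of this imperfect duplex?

61°C

Primer base counts: A=3, T=5, G=5, C=7 → A+T=8, G+C=12
Perfect-match Tm = 2(8) + 4(12) = 16 + 48 = 64°C
Mismatches (positions where the bases are not complementary): 1 (at position 19)
Effective Tm = 64 − 1×3 = 64 − 3 = 61°C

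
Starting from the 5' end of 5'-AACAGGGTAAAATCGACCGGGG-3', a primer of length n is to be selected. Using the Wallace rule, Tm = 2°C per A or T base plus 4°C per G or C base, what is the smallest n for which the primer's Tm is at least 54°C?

n = 19

First 18 bases: AACAGGGTAAAATCGACC → Tm = 52°C (< 54°C)
First 19 bases: AACAGGGTAAAATCGACCG → Tm = 56°C (≥ 54°C)
Each additional base adds 2°C (A/T) or 4°C (G/C), so Tm is non-decreasing in n; n = 19 is the first length to reach 54°C.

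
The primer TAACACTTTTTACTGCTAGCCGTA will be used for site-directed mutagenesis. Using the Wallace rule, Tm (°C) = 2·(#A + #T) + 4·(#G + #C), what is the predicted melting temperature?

Base counts: A=6, G=3, T=9, C=6
AT pairs contribute 15, GC pairs contribute 9.
Tm = 4·9 + 2·15 = 36 + 30 = 66°C

66°C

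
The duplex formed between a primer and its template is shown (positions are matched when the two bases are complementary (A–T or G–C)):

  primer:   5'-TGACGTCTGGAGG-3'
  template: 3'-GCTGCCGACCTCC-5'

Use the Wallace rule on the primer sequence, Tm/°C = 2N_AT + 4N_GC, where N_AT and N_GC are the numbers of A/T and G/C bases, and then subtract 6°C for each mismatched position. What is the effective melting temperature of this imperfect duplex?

30°C

Primer base counts: A=2, T=3, G=6, C=2 → A+T=5, G+C=8
Perfect-match Tm = 2(5) + 4(8) = 10 + 32 = 42°C
Mismatches (positions where the bases are not complementary): 2 (at positions 1, 6)
Effective Tm = 42 − 2×6 = 42 − 12 = 30°C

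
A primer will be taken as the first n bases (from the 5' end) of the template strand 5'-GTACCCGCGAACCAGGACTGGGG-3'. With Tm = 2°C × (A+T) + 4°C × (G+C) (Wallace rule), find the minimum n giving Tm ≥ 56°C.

First 16 bases: GTACCCGCGAACCAGG → Tm = 54°C (< 56°C)
First 17 bases: GTACCCGCGAACCAGGA → Tm = 56°C (≥ 56°C)
Each additional base adds 2°C (A/T) or 4°C (G/C), so Tm is non-decreasing in n; n = 17 is the first length to reach 56°C.

n = 17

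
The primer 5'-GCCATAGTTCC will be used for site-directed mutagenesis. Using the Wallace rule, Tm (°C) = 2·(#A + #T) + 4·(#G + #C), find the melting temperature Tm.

A=2, G=2, C=4, T=3
A+T = 5, G+C = 6
Tm = 2(5) + 4(6) = 10 + 24 = 34°C

34°C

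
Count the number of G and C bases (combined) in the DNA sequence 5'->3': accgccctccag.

9

Scanning the sequence gives A=2, T=1, G=2, C=7.
Total G or C: 2 + 7 = 9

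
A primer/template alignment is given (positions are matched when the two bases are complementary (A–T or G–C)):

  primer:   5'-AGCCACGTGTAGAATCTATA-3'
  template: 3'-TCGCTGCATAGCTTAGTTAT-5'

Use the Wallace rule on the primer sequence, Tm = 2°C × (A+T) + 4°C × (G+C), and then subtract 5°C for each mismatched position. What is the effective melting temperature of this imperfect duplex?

36°C

Primer base counts: A=7, T=5, G=4, C=4 → A+T=12, G+C=8
Perfect-match Tm = 2(12) + 4(8) = 24 + 32 = 56°C
Mismatches (positions where the bases are not complementary): 4 (at positions 4, 9, 11, 17)
Effective Tm = 56 − 4×5 = 56 − 20 = 36°C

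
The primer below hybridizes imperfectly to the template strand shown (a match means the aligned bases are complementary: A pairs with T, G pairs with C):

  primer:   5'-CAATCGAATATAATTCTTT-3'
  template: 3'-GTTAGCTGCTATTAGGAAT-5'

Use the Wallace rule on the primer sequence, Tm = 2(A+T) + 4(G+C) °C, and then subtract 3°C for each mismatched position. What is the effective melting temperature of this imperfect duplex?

Primer base counts: A=7, T=8, G=1, C=3 → A+T=15, G+C=4
Perfect-match Tm = 2(15) + 4(4) = 30 + 16 = 46°C
Mismatches (positions where the bases are not complementary): 4 (at positions 8, 9, 15, 19)
Effective Tm = 46 − 4×3 = 46 − 12 = 34°C

34°C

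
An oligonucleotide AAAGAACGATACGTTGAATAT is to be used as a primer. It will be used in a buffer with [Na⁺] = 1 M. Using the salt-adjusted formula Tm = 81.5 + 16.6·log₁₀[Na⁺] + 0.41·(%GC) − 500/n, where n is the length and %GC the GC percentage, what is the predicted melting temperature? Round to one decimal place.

Length n = 21. Scanning the sequence gives C=2, A=10, T=5, G=4.
G+C = 6, so %GC = 6/21 × 100 = 28.571%
Salt term: 16.6 × (0) = 0
GC term: 0.41 × 28.571 = 11.714; length term: −500/21 = −23.81
Tm = 81.5 + (0) + 11.714 − 23.81 = 69.404 → 69.4°C

69.4°C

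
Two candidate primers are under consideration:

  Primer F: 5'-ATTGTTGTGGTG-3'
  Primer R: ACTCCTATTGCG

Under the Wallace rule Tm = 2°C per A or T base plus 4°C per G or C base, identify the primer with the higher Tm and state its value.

Primer R, 36°C

Primer F: A+T=7, G+C=5 → Tm = 2(7)+4(5) = 34°C
Primer R: A+T=6, G+C=6 → Tm = 2(6)+4(6) = 36°C
34°C vs 36°C → primer R is higher.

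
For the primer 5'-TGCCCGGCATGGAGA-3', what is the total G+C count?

10

Base counts: G=6, A=3, C=4, T=2
Total G or C: 6 + 4 = 10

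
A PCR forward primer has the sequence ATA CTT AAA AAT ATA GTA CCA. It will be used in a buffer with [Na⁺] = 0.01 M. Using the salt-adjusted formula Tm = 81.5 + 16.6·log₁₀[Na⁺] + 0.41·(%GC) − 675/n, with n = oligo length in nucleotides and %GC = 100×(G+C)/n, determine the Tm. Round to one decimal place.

Length n = 21. G=1, A=11, C=3, T=6
G+C = 4, so %GC = 4/21 × 100 = 19.048%
Salt term: 16.6 × (-2) = -33.2
GC term: 0.41 × 19.048 = 7.81; length term: −675/21 = −32.143
Tm = 81.5 + (-33.2) + 7.81 − 32.143 = 23.967 → 24.0°C

24.0°C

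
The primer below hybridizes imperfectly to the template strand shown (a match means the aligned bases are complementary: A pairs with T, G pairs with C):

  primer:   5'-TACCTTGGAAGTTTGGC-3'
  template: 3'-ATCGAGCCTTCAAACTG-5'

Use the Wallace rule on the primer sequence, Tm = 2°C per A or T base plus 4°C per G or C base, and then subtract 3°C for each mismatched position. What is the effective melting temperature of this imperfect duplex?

41°C

Primer base counts: A=3, T=6, G=5, C=3 → A+T=9, G+C=8
Perfect-match Tm = 2(9) + 4(8) = 18 + 32 = 50°C
Mismatches (positions where the bases are not complementary): 3 (at positions 3, 6, 16)
Effective Tm = 50 − 3×3 = 50 − 9 = 41°C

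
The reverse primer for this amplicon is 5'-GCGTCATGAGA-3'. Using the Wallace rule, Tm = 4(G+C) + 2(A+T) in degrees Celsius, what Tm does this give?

34°C

Scanning the sequence gives G=4, C=2, T=2, A=3.
A+T = 5, G+C = 6
Tm = 2×5 + 4×6 = 34°C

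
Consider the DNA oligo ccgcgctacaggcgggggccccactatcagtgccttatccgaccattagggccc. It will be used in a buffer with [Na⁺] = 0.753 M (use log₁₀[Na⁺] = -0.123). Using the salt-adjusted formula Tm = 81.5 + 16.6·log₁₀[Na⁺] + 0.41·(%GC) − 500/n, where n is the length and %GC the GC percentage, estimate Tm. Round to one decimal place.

97.5°C

Length n = 54. Base counts: T=9, G=15, A=9, C=21
G+C = 36, so %GC = 36/54 × 100 = 66.667%
Salt term: 16.6 × (-0.123) = -2.042
GC term: 0.41 × 66.667 = 27.333; length term: −500/54 = −9.259
Tm = 81.5 + (-2.042) + 27.333 − 9.259 = 97.532 → 97.5°C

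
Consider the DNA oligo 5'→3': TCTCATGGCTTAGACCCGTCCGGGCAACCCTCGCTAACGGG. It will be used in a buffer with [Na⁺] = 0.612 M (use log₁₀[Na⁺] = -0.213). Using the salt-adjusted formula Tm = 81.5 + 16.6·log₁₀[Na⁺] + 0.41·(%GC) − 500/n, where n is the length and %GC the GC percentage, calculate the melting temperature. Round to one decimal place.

91.8°C

Length n = 41. Base counts: A=7, T=8, C=15, G=11
G+C = 26, so %GC = 26/41 × 100 = 63.415%
Salt term: 16.6 × (-0.213) = -3.536
GC term: 0.41 × 63.415 = 26; length term: −500/41 = −12.195
Tm = 81.5 + (-3.536) + 26 − 12.195 = 91.769 → 91.8°C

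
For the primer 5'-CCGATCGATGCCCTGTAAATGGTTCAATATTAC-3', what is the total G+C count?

Scanning the sequence gives A=9, C=8, G=6, T=10.
Total G or C: 6 + 8 = 14

14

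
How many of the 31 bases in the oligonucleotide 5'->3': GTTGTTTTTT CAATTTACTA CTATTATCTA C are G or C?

7

Counting bases: C=5, G=2, A=7, T=17
G+C = 2 + 5 = 7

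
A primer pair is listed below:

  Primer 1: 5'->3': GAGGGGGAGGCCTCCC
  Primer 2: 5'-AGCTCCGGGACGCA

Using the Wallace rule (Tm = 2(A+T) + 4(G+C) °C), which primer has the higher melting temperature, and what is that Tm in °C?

Primer 1: A+T=3, G+C=13 → Tm = 2(3)+4(13) = 58°C
Primer 2: A+T=4, G+C=10 → Tm = 2(4)+4(10) = 48°C
58°C vs 48°C → primer 1 is higher.

Primer 1, 58°C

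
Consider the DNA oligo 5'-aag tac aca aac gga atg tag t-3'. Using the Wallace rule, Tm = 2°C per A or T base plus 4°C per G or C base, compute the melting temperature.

G=5, C=3, A=10, T=4
AT pairs contribute 14, GC pairs contribute 8.
Tm = 2(14) + 4(8) = 28 + 32 = 60°C

60°C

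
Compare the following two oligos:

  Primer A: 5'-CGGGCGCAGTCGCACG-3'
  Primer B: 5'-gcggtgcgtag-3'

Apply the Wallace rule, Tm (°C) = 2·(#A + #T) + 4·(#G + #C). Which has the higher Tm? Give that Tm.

Primer A: A+T=3, G+C=13 → Tm = 2(3)+4(13) = 58°C
Primer B: A+T=3, G+C=8 → Tm = 2(3)+4(8) = 38°C
58°C vs 38°C → primer A is higher.

Primer A, 58°C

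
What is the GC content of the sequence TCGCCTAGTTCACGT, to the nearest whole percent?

53%

Base counts: C=5, G=3, T=5, A=2
G+C = 3 + 5 = 8 out of 15 bases
%GC = 8/15 × 100 = 53.33% ≈ 53%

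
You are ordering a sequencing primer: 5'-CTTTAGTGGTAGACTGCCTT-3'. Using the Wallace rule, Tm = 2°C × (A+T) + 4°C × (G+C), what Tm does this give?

58°C

Base counts: G=5, A=3, T=8, C=4
So N_AT = 11 and N_GC = 9.
Tm = 4·9 + 2·11 = 36 + 22 = 58°C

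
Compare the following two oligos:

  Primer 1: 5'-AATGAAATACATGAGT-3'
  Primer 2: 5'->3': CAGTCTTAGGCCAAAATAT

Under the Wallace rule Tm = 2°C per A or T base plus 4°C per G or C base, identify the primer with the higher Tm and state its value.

Primer 1: A+T=12, G+C=4 → Tm = 2(12)+4(4) = 40°C
Primer 2: A+T=12, G+C=7 → Tm = 2(12)+4(7) = 52°C
40°C vs 52°C → primer 2 is higher.

Primer 2, 52°C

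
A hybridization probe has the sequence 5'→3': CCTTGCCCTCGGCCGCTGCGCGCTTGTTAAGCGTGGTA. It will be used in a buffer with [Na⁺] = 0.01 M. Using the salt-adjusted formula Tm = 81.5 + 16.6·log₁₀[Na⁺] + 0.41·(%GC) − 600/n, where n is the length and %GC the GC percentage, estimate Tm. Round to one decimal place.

59.5°C

Length n = 38. Scanning the sequence gives C=13, G=12, A=3, T=10.
G+C = 25, so %GC = 25/38 × 100 = 65.789%
Salt term: 16.6 × (-2) = -33.2
GC term: 0.41 × 65.789 = 26.973; length term: −600/38 = −15.789
Tm = 81.5 + (-33.2) + 26.973 − 15.789 = 59.484 → 59.5°C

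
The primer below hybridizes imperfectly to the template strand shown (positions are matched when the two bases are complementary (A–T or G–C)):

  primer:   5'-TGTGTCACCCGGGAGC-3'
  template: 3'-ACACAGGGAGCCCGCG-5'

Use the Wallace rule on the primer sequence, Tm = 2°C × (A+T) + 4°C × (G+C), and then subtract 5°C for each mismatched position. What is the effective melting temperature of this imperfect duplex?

39°C

Primer base counts: A=2, T=3, G=6, C=5 → A+T=5, G+C=11
Perfect-match Tm = 2(5) + 4(11) = 10 + 44 = 54°C
Mismatches (positions where the bases are not complementary): 3 (at positions 7, 9, 14)
Effective Tm = 54 − 3×5 = 54 − 15 = 39°C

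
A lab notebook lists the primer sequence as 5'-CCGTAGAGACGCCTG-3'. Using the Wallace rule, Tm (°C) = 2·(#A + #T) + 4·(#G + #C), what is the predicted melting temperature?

Base counts: T=2, G=5, A=3, C=5
AT pairs contribute 5, GC pairs contribute 10.
Tm = 4·10 + 2·5 = 40 + 10 = 50°C

50°C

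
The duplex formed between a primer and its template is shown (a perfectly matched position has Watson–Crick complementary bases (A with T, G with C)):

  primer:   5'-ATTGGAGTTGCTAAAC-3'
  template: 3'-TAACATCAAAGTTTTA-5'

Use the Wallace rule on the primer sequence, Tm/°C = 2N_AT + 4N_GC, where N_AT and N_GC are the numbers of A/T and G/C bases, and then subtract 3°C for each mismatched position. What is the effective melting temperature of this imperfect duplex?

32°C

Primer base counts: A=5, T=5, G=4, C=2 → A+T=10, G+C=6
Perfect-match Tm = 2(10) + 4(6) = 20 + 24 = 44°C
Mismatches (positions where the bases are not complementary): 4 (at positions 5, 10, 12, 16)
Effective Tm = 44 − 4×3 = 44 − 12 = 32°C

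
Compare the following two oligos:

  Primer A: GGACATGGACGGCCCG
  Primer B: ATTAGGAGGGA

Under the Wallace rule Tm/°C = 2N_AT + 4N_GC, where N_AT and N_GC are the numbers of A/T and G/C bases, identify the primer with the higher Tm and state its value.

Primer A, 56°C

Primer A: A+T=4, G+C=12 → Tm = 2(4)+4(12) = 56°C
Primer B: A+T=6, G+C=5 → Tm = 2(6)+4(5) = 32°C
56°C vs 32°C → primer A is higher.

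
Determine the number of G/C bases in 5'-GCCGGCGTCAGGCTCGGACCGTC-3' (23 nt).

T=3, G=9, A=2, C=9
Total G or C: 9 + 9 = 18

18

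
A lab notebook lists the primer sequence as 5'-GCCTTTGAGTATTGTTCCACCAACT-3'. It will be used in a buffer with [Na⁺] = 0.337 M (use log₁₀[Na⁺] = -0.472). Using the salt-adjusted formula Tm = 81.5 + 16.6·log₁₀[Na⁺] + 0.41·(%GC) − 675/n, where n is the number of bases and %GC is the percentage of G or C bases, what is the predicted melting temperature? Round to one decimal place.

64.7°C

Length n = 25. Scanning the sequence gives C=7, G=4, T=9, A=5.
G+C = 11, so %GC = 11/25 × 100 = 44%
Salt term: 16.6 × (-0.472) = -7.835
GC term: 0.41 × 44 = 18.04; length term: −675/25 = −27
Tm = 81.5 + (-7.835) + 18.04 − 27 = 64.705 → 64.7°C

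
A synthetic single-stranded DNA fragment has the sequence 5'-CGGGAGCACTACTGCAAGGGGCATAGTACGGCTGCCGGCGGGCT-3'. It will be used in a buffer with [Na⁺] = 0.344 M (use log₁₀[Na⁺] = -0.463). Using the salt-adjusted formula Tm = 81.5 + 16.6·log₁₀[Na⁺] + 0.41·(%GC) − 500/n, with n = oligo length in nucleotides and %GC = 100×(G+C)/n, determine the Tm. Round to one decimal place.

90.4°C

Length n = 44. Counting bases: C=12, G=18, A=8, T=6
G+C = 30, so %GC = 30/44 × 100 = 68.182%
Salt term: 16.6 × (-0.463) = -7.686
GC term: 0.41 × 68.182 = 27.955; length term: −500/44 = −11.364
Tm = 81.5 + (-7.686) + 27.955 − 11.364 = 90.405 → 90.4°C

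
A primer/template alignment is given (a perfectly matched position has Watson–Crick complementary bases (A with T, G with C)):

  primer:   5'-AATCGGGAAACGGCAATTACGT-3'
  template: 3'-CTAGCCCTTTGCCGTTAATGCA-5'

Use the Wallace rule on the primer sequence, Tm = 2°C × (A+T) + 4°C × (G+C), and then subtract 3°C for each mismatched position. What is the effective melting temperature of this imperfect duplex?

Primer base counts: A=8, T=4, G=6, C=4 → A+T=12, G+C=10
Perfect-match Tm = 2(12) + 4(10) = 24 + 40 = 64°C
Mismatches (positions where the bases are not complementary): 1 (at position 1)
Effective Tm = 64 − 1×3 = 64 − 3 = 61°C

61°C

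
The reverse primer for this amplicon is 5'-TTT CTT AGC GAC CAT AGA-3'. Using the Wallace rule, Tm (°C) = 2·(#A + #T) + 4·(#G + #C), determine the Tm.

Counting bases: G=3, A=5, C=4, T=6
A+T = 11, G+C = 7
Tm = 2(11) + 4(7) = 22 + 28 = 50°C

50°C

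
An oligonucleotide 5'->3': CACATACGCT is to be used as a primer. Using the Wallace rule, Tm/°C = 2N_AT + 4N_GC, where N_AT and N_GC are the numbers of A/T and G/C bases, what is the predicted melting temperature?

30°C

Scanning the sequence gives C=4, T=2, A=3, G=1.
A+T = 5, G+C = 5
Tm = 4·5 + 2·5 = 20 + 10 = 30°C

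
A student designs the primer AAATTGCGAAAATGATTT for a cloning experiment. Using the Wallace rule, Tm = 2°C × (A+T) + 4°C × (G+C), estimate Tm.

44°C

T=6, A=8, G=3, C=1
AT pairs contribute 14, GC pairs contribute 4.
Tm = 4·4 + 2·14 = 16 + 28 = 44°C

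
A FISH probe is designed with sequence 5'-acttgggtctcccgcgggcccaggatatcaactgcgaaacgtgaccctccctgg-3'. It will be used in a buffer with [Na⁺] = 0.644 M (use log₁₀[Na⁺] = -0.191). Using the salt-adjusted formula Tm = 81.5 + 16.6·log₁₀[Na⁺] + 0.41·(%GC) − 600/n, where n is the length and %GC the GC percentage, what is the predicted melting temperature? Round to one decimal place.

Length n = 54. Base counts: T=10, G=15, C=19, A=10
G+C = 34, so %GC = 34/54 × 100 = 62.963%
Salt term: 16.6 × (-0.191) = -3.171
GC term: 0.41 × 62.963 = 25.815; length term: −600/54 = −11.111
Tm = 81.5 + (-3.171) + 25.815 − 11.111 = 93.033 → 93.0°C

93.0°C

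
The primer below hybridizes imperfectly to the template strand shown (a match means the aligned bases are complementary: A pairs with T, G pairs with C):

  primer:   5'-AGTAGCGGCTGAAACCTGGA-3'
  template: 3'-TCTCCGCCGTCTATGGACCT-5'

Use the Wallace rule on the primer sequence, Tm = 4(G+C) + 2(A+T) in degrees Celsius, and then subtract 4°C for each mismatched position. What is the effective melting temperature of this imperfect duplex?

46°C

Primer base counts: A=6, T=3, G=7, C=4 → A+T=9, G+C=11
Perfect-match Tm = 2(9) + 4(11) = 18 + 44 = 62°C
Mismatches (positions where the bases are not complementary): 4 (at positions 3, 4, 10, 13)
Effective Tm = 62 − 4×4 = 62 − 16 = 46°C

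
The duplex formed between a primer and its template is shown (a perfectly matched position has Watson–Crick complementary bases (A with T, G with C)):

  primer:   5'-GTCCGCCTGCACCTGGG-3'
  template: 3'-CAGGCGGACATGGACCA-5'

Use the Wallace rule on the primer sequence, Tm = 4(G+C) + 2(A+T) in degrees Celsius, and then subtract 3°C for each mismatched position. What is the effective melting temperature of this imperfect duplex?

Primer base counts: A=1, T=3, G=6, C=7 → A+T=4, G+C=13
Perfect-match Tm = 2(4) + 4(13) = 8 + 52 = 60°C
Mismatches (positions where the bases are not complementary): 2 (at positions 10, 17)
Effective Tm = 60 − 2×3 = 60 − 6 = 54°C

54°C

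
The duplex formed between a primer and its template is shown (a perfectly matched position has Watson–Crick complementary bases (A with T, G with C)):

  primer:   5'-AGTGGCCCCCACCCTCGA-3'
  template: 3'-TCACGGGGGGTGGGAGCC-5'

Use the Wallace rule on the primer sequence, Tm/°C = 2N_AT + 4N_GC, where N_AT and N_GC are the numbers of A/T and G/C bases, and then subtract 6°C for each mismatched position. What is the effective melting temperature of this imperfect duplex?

Primer base counts: A=3, T=2, G=4, C=9 → A+T=5, G+C=13
Perfect-match Tm = 2(5) + 4(13) = 10 + 52 = 62°C
Mismatches (positions where the bases are not complementary): 2 (at positions 5, 18)
Effective Tm = 62 − 2×6 = 62 − 12 = 50°C

50°C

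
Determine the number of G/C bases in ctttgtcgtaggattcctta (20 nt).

G=4, A=3, C=4, T=9
G+C = 4 + 4 = 8

8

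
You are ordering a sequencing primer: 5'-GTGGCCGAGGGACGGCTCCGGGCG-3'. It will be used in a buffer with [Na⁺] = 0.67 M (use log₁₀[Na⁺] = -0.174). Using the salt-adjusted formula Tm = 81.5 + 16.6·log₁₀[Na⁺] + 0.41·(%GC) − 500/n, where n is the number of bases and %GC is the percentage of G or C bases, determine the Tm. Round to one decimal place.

Length n = 24. Counting bases: T=2, C=7, A=2, G=13
G+C = 20, so %GC = 20/24 × 100 = 83.333%
Salt term: 16.6 × (-0.174) = -2.888
GC term: 0.41 × 83.333 = 34.167; length term: −500/24 = −20.833
Tm = 81.5 + (-2.888) + 34.167 − 20.833 = 91.946 → 91.9°C

91.9°C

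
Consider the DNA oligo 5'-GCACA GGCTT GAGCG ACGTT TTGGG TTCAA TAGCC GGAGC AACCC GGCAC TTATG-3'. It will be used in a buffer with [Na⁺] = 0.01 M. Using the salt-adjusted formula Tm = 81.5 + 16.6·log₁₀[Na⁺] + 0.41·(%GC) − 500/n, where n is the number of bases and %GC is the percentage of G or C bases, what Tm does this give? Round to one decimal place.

62.3°C

Length n = 55. G=17, C=14, A=12, T=12
G+C = 31, so %GC = 31/55 × 100 = 56.364%
Salt term: 16.6 × (-2) = -33.2
GC term: 0.41 × 56.364 = 23.109; length term: −500/55 = −9.091
Tm = 81.5 + (-33.2) + 23.109 − 9.091 = 62.318 → 62.3°C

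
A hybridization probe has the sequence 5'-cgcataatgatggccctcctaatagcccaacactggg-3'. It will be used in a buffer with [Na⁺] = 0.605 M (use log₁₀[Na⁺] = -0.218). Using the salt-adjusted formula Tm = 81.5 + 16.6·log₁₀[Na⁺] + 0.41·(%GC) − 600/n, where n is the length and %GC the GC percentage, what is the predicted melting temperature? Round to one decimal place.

83.8°C

Length n = 37. Scanning the sequence gives C=12, A=10, G=8, T=7.
G+C = 20, so %GC = 20/37 × 100 = 54.054%
Salt term: 16.6 × (-0.218) = -3.619
GC term: 0.41 × 54.054 = 22.162; length term: −600/37 = −16.216
Tm = 81.5 + (-3.619) + 22.162 − 16.216 = 83.827 → 83.8°C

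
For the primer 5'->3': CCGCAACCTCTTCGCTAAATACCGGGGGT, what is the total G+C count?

Base counts: A=6, C=10, G=7, T=6
Total G or C: 7 + 10 = 17

17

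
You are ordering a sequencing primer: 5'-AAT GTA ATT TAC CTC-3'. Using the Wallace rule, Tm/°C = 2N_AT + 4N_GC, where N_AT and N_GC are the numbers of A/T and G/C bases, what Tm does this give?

Scanning the sequence gives C=3, A=5, T=6, G=1.
A+T = 11, G+C = 4
Tm = 2×11 + 4×4 = 38°C

38°C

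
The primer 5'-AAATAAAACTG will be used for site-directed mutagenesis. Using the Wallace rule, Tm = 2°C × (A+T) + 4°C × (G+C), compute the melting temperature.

26°C

Scanning the sequence gives T=2, G=1, C=1, A=7.
So N_AT = 9 and N_GC = 2.
Tm = 4·2 + 2·9 = 8 + 18 = 26°C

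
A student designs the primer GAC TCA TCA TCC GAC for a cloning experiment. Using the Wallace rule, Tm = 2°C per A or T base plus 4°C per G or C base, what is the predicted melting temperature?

Scanning the sequence gives G=2, C=6, T=3, A=4.
A+T = 7, G+C = 8
Tm = 2×7 + 4×8 = 46°C

46°C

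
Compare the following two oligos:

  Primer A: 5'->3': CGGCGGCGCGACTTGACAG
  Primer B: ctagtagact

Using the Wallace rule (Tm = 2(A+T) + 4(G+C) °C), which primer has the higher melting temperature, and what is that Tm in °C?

Primer A: A+T=5, G+C=14 → Tm = 2(5)+4(14) = 66°C
Primer B: A+T=6, G+C=4 → Tm = 2(6)+4(4) = 28°C
66°C vs 28°C → primer A is higher.

Primer A, 66°C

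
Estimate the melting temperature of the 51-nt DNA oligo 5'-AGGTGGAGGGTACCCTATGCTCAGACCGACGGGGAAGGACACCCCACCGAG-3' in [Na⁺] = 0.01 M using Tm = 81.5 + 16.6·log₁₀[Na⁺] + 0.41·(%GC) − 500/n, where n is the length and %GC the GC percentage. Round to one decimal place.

65.0°C

Length n = 51. T=5, G=18, C=15, A=13
G+C = 33, so %GC = 33/51 × 100 = 64.706%
Salt term: 16.6 × (-2) = -33.2
GC term: 0.41 × 64.706 = 26.529; length term: −500/51 = −9.804
Tm = 81.5 + (-33.2) + 26.529 − 9.804 = 65.025 → 65.0°C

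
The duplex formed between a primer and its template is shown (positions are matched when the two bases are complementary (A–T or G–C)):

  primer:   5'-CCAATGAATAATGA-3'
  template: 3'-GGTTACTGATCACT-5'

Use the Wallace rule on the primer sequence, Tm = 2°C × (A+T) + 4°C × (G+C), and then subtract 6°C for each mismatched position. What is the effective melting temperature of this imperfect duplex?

24°C

Primer base counts: A=7, T=3, G=2, C=2 → A+T=10, G+C=4
Perfect-match Tm = 2(10) + 4(4) = 20 + 16 = 36°C
Mismatches (positions where the bases are not complementary): 2 (at positions 8, 11)
Effective Tm = 36 − 2×6 = 36 − 12 = 24°C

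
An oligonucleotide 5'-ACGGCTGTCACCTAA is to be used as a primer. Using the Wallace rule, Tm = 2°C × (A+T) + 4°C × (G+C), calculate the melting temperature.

46°C

A=4, G=3, C=5, T=3
So N_AT = 7 and N_GC = 8.
Tm = 2(7) + 4(8) = 14 + 32 = 46°C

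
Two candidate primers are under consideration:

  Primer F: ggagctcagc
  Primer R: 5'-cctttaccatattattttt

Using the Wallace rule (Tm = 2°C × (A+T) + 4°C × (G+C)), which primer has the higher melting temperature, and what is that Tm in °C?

Primer R, 46°C

Primer F: A+T=3, G+C=7 → Tm = 2(3)+4(7) = 34°C
Primer R: A+T=15, G+C=4 → Tm = 2(15)+4(4) = 46°C
34°C vs 46°C → primer R is higher.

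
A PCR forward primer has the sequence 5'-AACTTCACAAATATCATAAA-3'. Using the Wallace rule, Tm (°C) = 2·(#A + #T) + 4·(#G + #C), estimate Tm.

48°C

A=11, C=4, G=0, T=5
So N_AT = 16 and N_GC = 4.
Tm = 4·4 + 2·16 = 16 + 32 = 48°C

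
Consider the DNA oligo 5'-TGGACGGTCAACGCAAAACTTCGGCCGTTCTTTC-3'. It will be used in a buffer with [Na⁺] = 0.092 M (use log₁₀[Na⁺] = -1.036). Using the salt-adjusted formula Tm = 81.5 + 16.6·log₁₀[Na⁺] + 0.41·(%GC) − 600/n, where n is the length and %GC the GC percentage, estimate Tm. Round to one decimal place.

Length n = 34. G=8, C=10, T=9, A=7
G+C = 18, so %GC = 18/34 × 100 = 52.941%
Salt term: 16.6 × (-1.036) = -17.198
GC term: 0.41 × 52.941 = 21.706; length term: −600/34 = −17.647
Tm = 81.5 + (-17.198) + 21.706 − 17.647 = 68.361 → 68.4°C

68.4°C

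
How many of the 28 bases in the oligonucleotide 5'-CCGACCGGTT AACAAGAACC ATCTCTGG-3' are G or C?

15

Scanning the sequence gives T=5, C=9, G=6, A=8.
Total G or C: 6 + 9 = 15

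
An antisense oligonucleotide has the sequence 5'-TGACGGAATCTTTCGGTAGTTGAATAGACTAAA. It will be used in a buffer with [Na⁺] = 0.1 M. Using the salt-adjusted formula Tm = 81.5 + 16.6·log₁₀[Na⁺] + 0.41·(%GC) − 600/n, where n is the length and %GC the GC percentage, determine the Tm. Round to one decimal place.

Length n = 33. A=11, G=8, C=4, T=10
G+C = 12, so %GC = 12/33 × 100 = 36.364%
Salt term: 16.6 × (-1) = -16.6
GC term: 0.41 × 36.364 = 14.909; length term: −600/33 = −18.182
Tm = 81.5 + (-16.6) + 14.909 − 18.182 = 61.627 → 61.6°C

61.6°C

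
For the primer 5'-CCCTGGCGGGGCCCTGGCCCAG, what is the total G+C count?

19

Counting bases: G=9, A=1, T=2, C=10
Total G or C: 9 + 10 = 19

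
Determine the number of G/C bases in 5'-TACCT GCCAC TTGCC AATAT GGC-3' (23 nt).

G=4, A=5, C=8, T=6
Total G or C: 4 + 8 = 12

12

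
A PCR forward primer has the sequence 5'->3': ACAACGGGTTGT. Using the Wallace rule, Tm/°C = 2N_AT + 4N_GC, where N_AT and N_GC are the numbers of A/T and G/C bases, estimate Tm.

A=3, C=2, T=3, G=4
AT pairs contribute 6, GC pairs contribute 6.
Tm = 2×6 + 4×6 = 36°C

36°C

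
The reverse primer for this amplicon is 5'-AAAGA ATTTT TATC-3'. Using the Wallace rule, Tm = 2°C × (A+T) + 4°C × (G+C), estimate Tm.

Counting bases: C=1, T=6, G=1, A=6
A+T = 12, G+C = 2
Tm = 2(12) + 4(2) = 24 + 8 = 32°C

32°C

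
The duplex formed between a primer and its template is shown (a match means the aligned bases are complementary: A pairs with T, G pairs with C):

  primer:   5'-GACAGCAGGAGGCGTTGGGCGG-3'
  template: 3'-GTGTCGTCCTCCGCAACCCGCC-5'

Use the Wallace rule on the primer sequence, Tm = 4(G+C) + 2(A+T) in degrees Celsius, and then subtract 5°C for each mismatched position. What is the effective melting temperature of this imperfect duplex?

71°C

Primer base counts: A=4, T=2, G=12, C=4 → A+T=6, G+C=16
Perfect-match Tm = 2(6) + 4(16) = 12 + 64 = 76°C
Mismatches (positions where the bases are not complementary): 1 (at position 1)
Effective Tm = 76 − 1×5 = 76 − 5 = 71°C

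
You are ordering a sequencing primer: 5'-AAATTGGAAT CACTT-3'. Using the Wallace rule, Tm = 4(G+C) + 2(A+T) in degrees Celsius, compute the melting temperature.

38°C

Base counts: C=2, G=2, T=5, A=6
So N_AT = 11 and N_GC = 4.
Tm = 2×11 + 4×4 = 38°C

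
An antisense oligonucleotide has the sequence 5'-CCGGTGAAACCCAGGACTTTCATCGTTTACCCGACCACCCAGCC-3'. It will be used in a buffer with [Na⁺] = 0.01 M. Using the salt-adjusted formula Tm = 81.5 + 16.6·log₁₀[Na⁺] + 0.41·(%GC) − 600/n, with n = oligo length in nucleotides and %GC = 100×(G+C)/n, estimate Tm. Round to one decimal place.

Length n = 44. Base counts: C=18, A=10, G=8, T=8
G+C = 26, so %GC = 26/44 × 100 = 59.091%
Salt term: 16.6 × (-2) = -33.2
GC term: 0.41 × 59.091 = 24.227; length term: −600/44 = −13.636
Tm = 81.5 + (-33.2) + 24.227 − 13.636 = 58.891 → 58.9°C

58.9°C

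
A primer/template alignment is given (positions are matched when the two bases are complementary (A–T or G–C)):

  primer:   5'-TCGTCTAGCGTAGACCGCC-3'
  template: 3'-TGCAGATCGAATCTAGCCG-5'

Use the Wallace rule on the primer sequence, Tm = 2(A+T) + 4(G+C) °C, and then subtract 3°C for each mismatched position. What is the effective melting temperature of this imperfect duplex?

Primer base counts: A=3, T=4, G=5, C=7 → A+T=7, G+C=12
Perfect-match Tm = 2(7) + 4(12) = 14 + 48 = 62°C
Mismatches (positions where the bases are not complementary): 4 (at positions 1, 10, 15, 18)
Effective Tm = 62 − 4×3 = 62 − 12 = 50°C

50°C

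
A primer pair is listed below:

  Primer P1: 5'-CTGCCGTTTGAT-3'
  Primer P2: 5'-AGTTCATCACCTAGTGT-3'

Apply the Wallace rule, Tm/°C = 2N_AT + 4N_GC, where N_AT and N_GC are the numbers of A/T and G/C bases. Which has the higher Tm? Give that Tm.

Primer P2, 48°C

Primer P1: A+T=6, G+C=6 → Tm = 2(6)+4(6) = 36°C
Primer P2: A+T=10, G+C=7 → Tm = 2(10)+4(7) = 48°C
36°C vs 48°C → primer P2 is higher.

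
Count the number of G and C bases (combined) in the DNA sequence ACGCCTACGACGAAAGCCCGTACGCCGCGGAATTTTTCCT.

Counting bases: C=14, G=9, A=9, T=8
Total G or C: 9 + 14 = 23

23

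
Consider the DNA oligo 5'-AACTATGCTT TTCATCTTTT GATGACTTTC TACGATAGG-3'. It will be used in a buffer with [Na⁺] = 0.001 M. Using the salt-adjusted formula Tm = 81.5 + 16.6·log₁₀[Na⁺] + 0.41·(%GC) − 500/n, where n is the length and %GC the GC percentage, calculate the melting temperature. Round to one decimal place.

Length n = 39. Base counts: G=6, C=7, A=9, T=17
G+C = 13, so %GC = 13/39 × 100 = 33.333%
Salt term: 16.6 × (-3) = -49.8
GC term: 0.41 × 33.333 = 13.667; length term: −500/39 = −12.821
Tm = 81.5 + (-49.8) + 13.667 − 12.821 = 32.546 → 32.5°C

32.5°C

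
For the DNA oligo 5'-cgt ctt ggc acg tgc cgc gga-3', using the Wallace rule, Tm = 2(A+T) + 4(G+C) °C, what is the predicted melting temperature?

Counting bases: G=8, C=7, T=4, A=2
A+T = 6, G+C = 15
Tm = 4·15 + 2·6 = 60 + 12 = 72°C

72°C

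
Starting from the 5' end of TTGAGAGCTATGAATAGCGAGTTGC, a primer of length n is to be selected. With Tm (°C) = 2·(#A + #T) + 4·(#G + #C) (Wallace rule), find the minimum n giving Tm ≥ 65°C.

n = 24

First 23 bases: TTGAGAGCTATGAATAGCGAGTT → Tm = 64°C (< 65°C)
First 24 bases: TTGAGAGCTATGAATAGCGAGTTG → Tm = 68°C (≥ 65°C)
Since every base adds ≥2°C, Tm only increases with n, so the threshold is first crossed at n = 24.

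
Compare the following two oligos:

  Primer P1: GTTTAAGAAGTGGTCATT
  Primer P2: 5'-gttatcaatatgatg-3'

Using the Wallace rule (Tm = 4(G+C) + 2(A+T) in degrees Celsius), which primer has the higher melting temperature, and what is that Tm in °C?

Primer P1, 48°C

Primer P1: A+T=12, G+C=6 → Tm = 2(12)+4(6) = 48°C
Primer P2: A+T=11, G+C=4 → Tm = 2(11)+4(4) = 38°C
48°C vs 38°C → primer P1 is higher.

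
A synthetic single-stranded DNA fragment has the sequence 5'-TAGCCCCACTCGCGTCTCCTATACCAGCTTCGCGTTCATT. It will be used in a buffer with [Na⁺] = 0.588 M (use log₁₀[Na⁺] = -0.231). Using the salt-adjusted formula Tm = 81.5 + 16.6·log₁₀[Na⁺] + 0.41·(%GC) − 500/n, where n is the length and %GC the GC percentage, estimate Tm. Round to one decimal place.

87.7°C

Length n = 40. G=6, T=12, A=6, C=16
G+C = 22, so %GC = 22/40 × 100 = 55%
Salt term: 16.6 × (-0.231) = -3.835
GC term: 0.41 × 55 = 22.55; length term: −500/40 = −12.5
Tm = 81.5 + (-3.835) + 22.55 − 12.5 = 87.715 → 87.7°C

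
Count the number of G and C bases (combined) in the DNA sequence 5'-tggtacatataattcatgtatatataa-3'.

Scanning the sequence gives A=11, T=11, C=2, G=3.
G+C = 3 + 2 = 5

5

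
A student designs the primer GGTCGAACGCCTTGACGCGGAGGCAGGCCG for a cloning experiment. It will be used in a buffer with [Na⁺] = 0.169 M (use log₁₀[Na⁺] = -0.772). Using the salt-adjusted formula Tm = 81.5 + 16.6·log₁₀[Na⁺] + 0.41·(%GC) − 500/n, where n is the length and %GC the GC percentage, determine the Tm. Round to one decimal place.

Length n = 30. Base counts: G=13, T=3, C=9, A=5
G+C = 22, so %GC = 22/30 × 100 = 73.333%
Salt term: 16.6 × (-0.772) = -12.815
GC term: 0.41 × 73.333 = 30.067; length term: −500/30 = −16.667
Tm = 81.5 + (-12.815) + 30.067 − 16.667 = 82.085 → 82.1°C

82.1°C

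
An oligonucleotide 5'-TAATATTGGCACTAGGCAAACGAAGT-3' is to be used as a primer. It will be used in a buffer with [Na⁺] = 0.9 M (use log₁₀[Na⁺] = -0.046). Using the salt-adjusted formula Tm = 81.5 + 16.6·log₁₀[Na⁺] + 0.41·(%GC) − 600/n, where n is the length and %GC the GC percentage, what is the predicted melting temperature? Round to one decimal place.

73.4°C

Length n = 26. G=6, T=6, C=4, A=10
G+C = 10, so %GC = 10/26 × 100 = 38.462%
Salt term: 16.6 × (-0.046) = -0.764
GC term: 0.41 × 38.462 = 15.769; length term: −600/26 = −23.077
Tm = 81.5 + (-0.764) + 15.769 − 23.077 = 73.428 → 73.4°C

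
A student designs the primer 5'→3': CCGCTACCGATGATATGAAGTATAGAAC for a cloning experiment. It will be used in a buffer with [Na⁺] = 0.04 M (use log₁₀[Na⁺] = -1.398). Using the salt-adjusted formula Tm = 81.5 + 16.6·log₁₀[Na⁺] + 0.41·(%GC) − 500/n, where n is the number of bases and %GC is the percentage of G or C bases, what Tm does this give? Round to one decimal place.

58.0°C

Length n = 28. Base counts: A=10, G=6, C=6, T=6
G+C = 12, so %GC = 12/28 × 100 = 42.857%
Salt term: 16.6 × (-1.398) = -23.207
GC term: 0.41 × 42.857 = 17.571; length term: −500/28 = −17.857
Tm = 81.5 + (-23.207) + 17.571 − 17.857 = 58.007 → 58.0°C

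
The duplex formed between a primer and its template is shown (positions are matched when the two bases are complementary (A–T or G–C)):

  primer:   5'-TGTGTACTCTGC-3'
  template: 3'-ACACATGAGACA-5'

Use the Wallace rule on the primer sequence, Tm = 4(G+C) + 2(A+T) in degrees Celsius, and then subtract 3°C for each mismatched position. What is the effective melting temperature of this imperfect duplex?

Primer base counts: A=1, T=5, G=3, C=3 → A+T=6, G+C=6
Perfect-match Tm = 2(6) + 4(6) = 12 + 24 = 36°C
Mismatches (positions where the bases are not complementary): 1 (at position 12)
Effective Tm = 36 − 1×3 = 36 − 3 = 33°C

33°C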